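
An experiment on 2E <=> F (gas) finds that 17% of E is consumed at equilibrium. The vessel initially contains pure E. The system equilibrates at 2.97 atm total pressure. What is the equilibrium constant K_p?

Basis: 1 mol E initially; let X = conversion of E. Extent ξ = 0.5X.
Species balance: n_E = 1 − X; n_F = 0.5X.
n_T = Σnᵢ = 1 − 0.5X.
At X = 0.17: n_E = 0.83, n_F = 0.085, n_T = 0.915.
p_i = (n_i/n_T)·P. K_p = p_F / (p_E^2) = 0.038 atm^-1.

K_p = 0.038 atm^-1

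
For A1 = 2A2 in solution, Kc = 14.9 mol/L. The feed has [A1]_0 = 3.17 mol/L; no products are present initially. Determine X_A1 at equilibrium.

X = 0.645

Let X = conversion of A1; extent ξ = 3.17·X mol/L.
Concentrations: [A1] = 3.17 − 3.17X; [A2] = 6.34X.
Kc = [A2]^2 / ([A1]).
Setting equal to 14.9 and solving for X on (0,1) gives X = 0.645.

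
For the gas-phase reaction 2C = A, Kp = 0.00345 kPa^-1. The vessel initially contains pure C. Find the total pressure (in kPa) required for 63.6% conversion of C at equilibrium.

Basis: 1 mol C initially; let X = conversion of C. Extent ξ = 0.5X.
Mole table: n_C = 1 − X; n_A = 0.5X.
n_T = Σnᵢ = 1 − 0.5X.
Kp = p_A / (p_C^2) with p_i = (n_i/n_T)·P.
At X = 0.636: the mole-fraction product g(X) = Π y_i^ν_i = 1.637. Since Kp = g(X)·P^{-1}, P = (g/Kp)^(1/1) = (1.637/0.00345)^(1/1) = 474 kPa.

P = 474 kPa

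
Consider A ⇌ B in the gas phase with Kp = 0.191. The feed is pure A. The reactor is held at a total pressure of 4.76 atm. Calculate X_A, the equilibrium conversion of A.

X = 0.160

Let X = conversion of A (basis 1 mol A); extent of reaction ξ = X.
Mole table: n_A = 1 − X; n_B = X.
Since Δν = 0, n_T = 1 throughout.
Mole fractions y_i = n_i/n_T; Kp = p_B / (p_A) with p_i = y_i·P.
Substituting and setting equal to 0.191 gives a polynomial in X; the root in (0,1) is X = 0.160.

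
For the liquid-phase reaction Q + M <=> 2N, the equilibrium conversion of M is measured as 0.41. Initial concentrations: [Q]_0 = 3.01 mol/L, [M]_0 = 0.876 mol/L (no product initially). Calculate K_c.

K_c = 0.377

Let X = conversion of M.
Concentrations: [Q] = 3.01 − 0.876X; [M] = 0.876 − 0.876X; [N] = 1.75X.
At X = 0.41: [Q] = 2.65, [M] = 0.517, [N] = 0.718.
K_c = [N]^2 / ([Q] [M]) = 0.377.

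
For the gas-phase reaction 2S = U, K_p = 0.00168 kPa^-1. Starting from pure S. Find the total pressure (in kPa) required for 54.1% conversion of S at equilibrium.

P = 558 kPa

Take 1 mol S as basis and let X be its fractional conversion, so ξ = 0.5X.
Moles: n_S = 1 − X; n_U = 0.5X.
Summing: n_T = 1 − 0.5X.
K_p = p_U / (p_S^2) with p_i = (n_i/n_T)·P.
At X = 0.541: the mole-fraction product g(X) = Π y_i^ν_i = 0.9366. Since K_p = g(X)·P^{-1}, P = (g/K_p)^(1/1) = (0.9366/0.00168)^(1/1) = 558 kPa.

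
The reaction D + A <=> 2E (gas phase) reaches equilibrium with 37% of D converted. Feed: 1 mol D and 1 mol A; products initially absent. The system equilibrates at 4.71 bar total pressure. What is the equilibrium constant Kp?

Let X = conversion of D (basis 1 mol D); extent of reaction ξ = X.
Moles: n_D = 1 − X; n_A = 1 − X; n_E = 2X.
Since Δν = 0, n_T = 2 throughout.
At X = 0.37: n_D = 0.63, n_A = 0.63, n_E = 0.74, n_T = 2.
p_i = (n_i/n_T)·P. Kp = p_E^2 / (p_D p_A) = 1.38.

Kp = 1.38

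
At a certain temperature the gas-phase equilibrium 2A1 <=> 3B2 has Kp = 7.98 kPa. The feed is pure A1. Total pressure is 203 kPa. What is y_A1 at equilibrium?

y_A1 = 0.725

Take 1 mol A1 as basis and let X be its fractional conversion, so ξ = 0.5X.
Species balance: n_A1 = 1 − X; n_B2 = 1.5X.
Summing: n_T = 1 + 0.5X.
y_i = n_i/n_T, p_i = y_i·P. Kp = p_B2^3 / (p_A1^2).
Equating to 7.98 kPa and solving on 0 < X < 1: X = 0.201.
Then n_A1 = 0.799, n_T = 1.1, so y_A1 = 0.725.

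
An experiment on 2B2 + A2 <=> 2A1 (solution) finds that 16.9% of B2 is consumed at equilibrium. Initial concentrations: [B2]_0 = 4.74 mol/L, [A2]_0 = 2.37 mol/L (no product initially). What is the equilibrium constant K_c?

K_c = 0.021 L/mol

Let X = conversion of B2.
Concentrations: [B2] = 4.74 − 4.74X; [A2] = 2.37 − 2.37X; [A1] = 4.74X.
At X = 0.169: [B2] = 3.94, [A2] = 1.97, [A1] = 0.801.
K_c = [A1]^2 / ([B2]^2 [A2]) = 0.021 L/mol.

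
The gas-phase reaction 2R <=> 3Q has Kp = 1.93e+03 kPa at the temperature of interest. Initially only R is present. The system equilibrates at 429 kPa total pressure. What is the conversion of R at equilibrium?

Take 1 mol R as basis and let X be its fractional conversion, so ξ = 0.5X.
At extent ξ: n_R = 1 − X; n_Q = 1.5X.
Total moles n_T = 1 + 0.5X.
With p_i = (n_i/n_T)P, Kp = p_Q^3 / (p_R^2).
Equating to 1.93e+03 kPa and solving on 0 < X < 1: X = 0.626.

X = 0.626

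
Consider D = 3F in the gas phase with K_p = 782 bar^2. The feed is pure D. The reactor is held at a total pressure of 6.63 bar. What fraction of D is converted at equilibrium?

X = 0.868

Take 1 mol D as basis and let X be its fractional conversion, so ξ = X.
Mole table: n_D = 1 − X; n_F = 3X.
Total moles n_T = 1 + 2X.
Mole fractions y_i = n_i/n_T; K_p = p_F^3 / (p_D) with p_i = y_i·P.
Setting this equal to 782 bar^2 and taking the physical root (0 < X < 1) gives X = 0.868.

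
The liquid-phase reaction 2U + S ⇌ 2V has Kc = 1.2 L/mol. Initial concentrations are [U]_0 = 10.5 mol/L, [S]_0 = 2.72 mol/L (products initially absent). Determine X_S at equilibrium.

Let X = conversion of S; extent ξ = 2.72·X mol/L.
Concentrations: [U] = 10.5 − 5.44X; [S] = 2.72 − 2.72X; [V] = 5.44X.
Kc = [V]^2 / ([U]^2 [S]).
Equating to 1.2 L/mol: the physical root is X = 0.827.

X = 0.827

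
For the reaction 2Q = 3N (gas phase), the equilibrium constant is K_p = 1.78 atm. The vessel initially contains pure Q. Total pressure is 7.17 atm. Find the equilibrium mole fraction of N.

Basis: 1 mol Q initially; let X = conversion of Q. Extent ξ = 0.5X.
At extent ξ: n_Q = 1 − X; n_N = 1.5X.
n_T = Σnᵢ = 1 + 0.5X.
Mole fractions y_i = n_i/n_T; K_p = p_N^3 / (p_Q^2) with p_i = y_i·P.
Setting this equal to 1.78 atm and taking the physical root (0 < X < 1) gives X = 0.336.
Then n_N = 0.504, n_T = 1.17, so y_N = 0.431.

y_N = 0.431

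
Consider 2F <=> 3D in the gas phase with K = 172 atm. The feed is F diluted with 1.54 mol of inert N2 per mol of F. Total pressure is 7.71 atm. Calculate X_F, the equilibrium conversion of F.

X = 0.829

Basis: 1 mol F initially; let X = conversion of F. Extent ξ = 0.5X.
Mole table: n_F = 1 − X; n_D = 1.5X; n_I = 1.54 (inert).
Summing: n_T = 2.54 + 0.5X.
Mole fractions y_i = n_i/n_T; K = p_D^3 / (p_F^2) with p_i = y_i·P.
This yields a degree-3 equation in X; solving on (0,1), X = 0.829.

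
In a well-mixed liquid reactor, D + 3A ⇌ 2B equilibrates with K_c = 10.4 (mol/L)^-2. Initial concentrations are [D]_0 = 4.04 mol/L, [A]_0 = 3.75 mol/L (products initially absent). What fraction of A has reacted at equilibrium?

X = 0.859

Let X = conversion of A; extent ξ = 3.75X/3 mol/L.
Concentrations: [D] = 4.04 − 1.25X; [A] = 3.75 − 3.75X; [B] = 2.5X.
K_c = [B]^2 / ([D] [A]^3).
Setting equal to 10.4 and solving for X on (0,1) gives X = 0.859.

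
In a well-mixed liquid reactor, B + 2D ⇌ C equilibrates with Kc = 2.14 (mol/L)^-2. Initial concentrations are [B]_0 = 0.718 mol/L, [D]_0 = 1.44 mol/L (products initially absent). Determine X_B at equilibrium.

Let X = conversion of B; extent ξ = 0.718·X mol/L.
Concentrations: [B] = 0.718 − 0.718X; [D] = 1.44 − 1.44X; [C] = 0.718X.
Kc = [C] / ([B] [D]^2).
This equals 2.14 at X = 0.514 (the root in 0 < X < 1).

X = 0.514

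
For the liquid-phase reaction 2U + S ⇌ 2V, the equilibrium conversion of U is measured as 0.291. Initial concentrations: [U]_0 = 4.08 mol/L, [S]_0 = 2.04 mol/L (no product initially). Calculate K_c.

Let X = conversion of U.
Concentrations: [U] = 4.08 − 4.08X; [S] = 2.04 − 2.04X; [V] = 4.08X.
At X = 0.291: [U] = 2.89, [S] = 1.45, [V] = 1.19.
K_c = [V]^2 / ([U]^2 [S]) = 0.116 L/mol.

K_c = 0.116 L/mol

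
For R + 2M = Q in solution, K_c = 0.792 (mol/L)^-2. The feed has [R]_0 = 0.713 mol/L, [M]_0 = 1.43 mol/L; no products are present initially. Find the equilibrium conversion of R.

Let X = conversion of R; extent ξ = 0.713·X mol/L.
Concentrations: [R] = 0.713 − 0.713X; [M] = 1.43 − 1.43X; [Q] = 0.713X.
K_c = [Q] / ([R] [M]^2).
Solving K_c = 0.792 for X ∈ (0,1): X = 0.383.

X = 0.383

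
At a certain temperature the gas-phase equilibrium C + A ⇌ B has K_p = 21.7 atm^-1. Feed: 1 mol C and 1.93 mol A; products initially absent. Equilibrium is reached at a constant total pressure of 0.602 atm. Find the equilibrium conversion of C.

X = 0.870

Let X = conversion of C (basis 1 mol C); extent of reaction ξ = X.
Moles: n_C = 1 − X; n_A = 1.93 − X; n_B = X.
n_T = Σnᵢ = 2.93 − X.
With p_i = (n_i/n_T)P, K_p = p_B / (p_C p_A).
Setting this equal to 21.7 atm^-1 and taking the physical root (0 < X < 1) gives X = 0.870.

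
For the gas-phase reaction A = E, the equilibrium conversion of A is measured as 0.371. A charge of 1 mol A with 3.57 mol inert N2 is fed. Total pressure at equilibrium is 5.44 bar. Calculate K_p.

Basis: 1 mol A initially; let X = conversion of A. Extent ξ = X.
Species balance: n_A = 1 − X; n_E = X; n_I = 3.57 (inert).
Total moles n_T = 4.57 (Δν = 0, constant).
At X = 0.371: n_A = 0.629, n_E = 0.371, n_T = 4.57.
p_i = (n_i/n_T)·P. K_p = p_E / (p_A) = 0.59.

K_p = 0.59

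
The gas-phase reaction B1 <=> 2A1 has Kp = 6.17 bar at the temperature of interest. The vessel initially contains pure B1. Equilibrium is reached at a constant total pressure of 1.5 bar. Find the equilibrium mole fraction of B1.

Basis: 1 mol B1 initially; let X = conversion of B1. Extent ξ = X.
Mole table: n_B1 = 1 − X; n_A1 = 2X.
Summing: n_T = 1 + X.
y_i = n_i/n_T, p_i = y_i·P. Kp = p_A1^2 / (p_B1).
Equating to 6.17 bar and solving on 0 < X < 1: X = 0.712.
Then n_B1 = 0.288, n_T = 1.71, so y_B1 = 0.168.

y_B1 = 0.168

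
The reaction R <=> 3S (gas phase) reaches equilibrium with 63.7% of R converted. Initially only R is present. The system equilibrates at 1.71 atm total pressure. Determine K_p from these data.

K_p = 10.9 atm^2

Take 1 mol R as basis and let X be its fractional conversion, so ξ = X.
Moles: n_R = 1 − X; n_S = 3X.
Summing: n_T = 1 + 2X.
At X = 0.637: n_R = 0.363, n_S = 1.91, n_T = 2.27.
p_i = (n_i/n_T)·P. K_p = p_S^3 / (p_R) = 10.9 atm^2.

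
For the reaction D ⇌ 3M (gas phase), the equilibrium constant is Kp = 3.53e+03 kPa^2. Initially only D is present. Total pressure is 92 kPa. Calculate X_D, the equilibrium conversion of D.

Let X = conversion of D (basis 1 mol D); extent of reaction ξ = X.
Mole table: n_D = 1 − X; n_M = 3X.
n_T = Σnᵢ = 1 + 2X.
With p_i = (n_i/n_T)P, Kp = p_M^3 / (p_D).
This yields a degree-3 equation in X; solving on (0,1), X = 0.303.

X = 0.303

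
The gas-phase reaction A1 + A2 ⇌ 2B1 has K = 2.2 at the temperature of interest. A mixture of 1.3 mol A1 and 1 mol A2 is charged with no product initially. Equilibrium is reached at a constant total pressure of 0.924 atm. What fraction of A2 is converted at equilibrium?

Basis: 1 mol A2 initially; let X = conversion of A2. Extent ξ = X.
At extent ξ: n_A1 = 1.3 − X; n_A2 = 1 − X; n_B1 = 2X.
n_T stays at 2.3 (no change in mole number).
With p_i = (n_i/n_T)P, K = p_B1^2 / (p_A1 p_A2).
This yields a degree-2 equation in X; solving on (0,1), X = 0.482.

X = 0.482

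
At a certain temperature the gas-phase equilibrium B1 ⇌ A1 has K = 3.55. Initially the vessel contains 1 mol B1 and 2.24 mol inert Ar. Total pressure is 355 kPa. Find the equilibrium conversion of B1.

Let X = conversion of B1 (basis 1 mol B1); extent of reaction ξ = X.
Species balance: n_B1 = 1 − X; n_A1 = X; n_I = 2.24 (inert).
n_T stays at 3.24 (no change in mole number).
With p_i = (n_i/n_T)P, K = p_A1 / (p_B1).
This yields a degree-1 equation in X; solving on (0,1), X = 0.780.

X = 0.780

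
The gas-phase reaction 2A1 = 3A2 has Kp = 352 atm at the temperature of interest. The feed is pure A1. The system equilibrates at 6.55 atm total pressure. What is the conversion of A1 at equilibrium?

X = 0.838

Basis: 1 mol A1 initially; let X = conversion of A1. Extent ξ = 0.5X.
Mole table: n_A1 = 1 − X; n_A2 = 1.5X.
Total moles n_T = 1 + 0.5X.
y_i = n_i/n_T, p_i = y_i·P. Kp = p_A2^3 / (p_A1^2).
This yields a degree-3 equation in X; solving on (0,1), X = 0.838.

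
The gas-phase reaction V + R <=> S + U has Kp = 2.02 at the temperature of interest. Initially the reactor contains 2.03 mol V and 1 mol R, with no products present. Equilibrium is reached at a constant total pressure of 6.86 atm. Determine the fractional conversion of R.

X = 0.768

Take 1 mol R as basis and let X be its fractional conversion, so ξ = X.
Mole table: n_V = 2.03 − X; n_R = 1 − X; n_S = X; n_U = X.
Total moles n_T = 3.03 (Δν = 0, constant).
With p_i = (n_i/n_T)P, Kp = p_S p_U / (p_V p_R).
Setting this equal to 2.02 and taking the physical root (0 < X < 1) gives X = 0.768.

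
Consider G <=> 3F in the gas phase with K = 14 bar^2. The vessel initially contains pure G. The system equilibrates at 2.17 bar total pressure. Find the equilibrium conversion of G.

X = 0.598

Basis: 1 mol G initially; let X = conversion of G. Extent ξ = X.
Moles: n_G = 1 − X; n_F = 3X.
Total moles n_T = 1 + 2X.
Mole fractions y_i = n_i/n_T; K = p_F^3 / (p_G) with p_i = y_i·P.
Substituting and setting equal to 14 bar^2 gives a polynomial in X; the root in (0,1) is X = 0.598.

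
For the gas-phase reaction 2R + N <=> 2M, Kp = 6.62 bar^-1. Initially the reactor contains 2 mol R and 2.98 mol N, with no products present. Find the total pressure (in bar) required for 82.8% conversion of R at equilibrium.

Let X = conversion of R (basis 2 mol R); extent of reaction ξ = X.
Mole table: n_R = 2 − 2X; n_N = 2.98 − X; n_M = 2X.
Total moles n_T = 4.98 − X.
Kp = p_M^2 / (p_R^2 p_N) with p_i = (n_i/n_T)·P.
At X = 0.828: the mole-fraction product g(X) = Π y_i^ν_i = 44.71. Since Kp = g(X)·P^{-1}, P = (g/Kp)^(1/1) = (44.71/6.62)^(1/1) = 6.75 bar.

P = 6.75 bar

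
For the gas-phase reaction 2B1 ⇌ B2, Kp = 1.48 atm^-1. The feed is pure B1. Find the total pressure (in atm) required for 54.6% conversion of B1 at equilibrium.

P = 0.651 atm

Take 1 mol B1 as basis and let X be its fractional conversion, so ξ = 0.5X.
At extent ξ: n_B1 = 1 − X; n_B2 = 0.5X.
Summing: n_T = 1 − 0.5X.
Kp = p_B2 / (p_B1^2) with p_i = (n_i/n_T)·P.
At X = 0.546: the mole-fraction product g(X) = Π y_i^ν_i = 0.9629. Since Kp = g(X)·P^{-1}, P = (g/Kp)^(1/1) = (0.9629/1.48)^(1/1) = 0.651 atm.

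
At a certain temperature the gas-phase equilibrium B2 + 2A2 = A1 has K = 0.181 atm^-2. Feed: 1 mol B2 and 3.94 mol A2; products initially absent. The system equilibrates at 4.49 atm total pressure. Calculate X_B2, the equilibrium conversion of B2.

X = 0.657

Basis: 1 mol B2 initially; let X = conversion of B2. Extent ξ = X.
At extent ξ: n_B2 = 1 − X; n_A2 = 3.94 − 2X; n_A1 = X.
Total moles n_T = 4.94 − 2X.
With p_i = (n_i/n_T)P, K = p_A1 / (p_B2 p_A2^2).
Equating to 0.181 atm^-2 and solving on 0 < X < 1: X = 0.657.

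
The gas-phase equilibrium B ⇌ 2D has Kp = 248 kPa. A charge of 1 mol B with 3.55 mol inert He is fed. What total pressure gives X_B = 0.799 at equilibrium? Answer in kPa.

Let X = conversion of B (basis 1 mol B); extent of reaction ξ = X.
At extent ξ: n_B = 1 − X; n_D = 2X; n_I = 3.55 (inert).
Summing: n_T = 4.55 + X.
Kp = p_D^2 / (p_B) with p_i = (n_i/n_T)·P.
At X = 0.799: the mole-fraction product g(X) = Π y_i^ν_i = 2.375. Since Kp = g(X)·P^{1}, P = (Kp/g)^(1/1) = (248/2.375)^(1/1) = 104 kPa.

P = 104 kPa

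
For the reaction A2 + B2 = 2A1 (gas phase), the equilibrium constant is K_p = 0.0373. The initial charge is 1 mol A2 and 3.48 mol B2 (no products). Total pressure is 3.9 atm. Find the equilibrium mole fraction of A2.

Let X = conversion of A2 (basis 1 mol A2); extent of reaction ξ = X.
Mole table: n_A2 = 1 − X; n_B2 = 3.48 − X; n_A1 = 2X.
n_T stays at 4.48 (no change in mole number).
Mole fractions y_i = n_i/n_T; K_p = p_A1^2 / (p_A2 p_B2) with p_i = y_i·P.
Substituting and setting equal to 0.0373 gives a polynomial in X; the root in (0,1) is X = 0.161.
Then n_A2 = 0.839, n_T = 4.48, so y_A2 = 0.187.

y_A2 = 0.187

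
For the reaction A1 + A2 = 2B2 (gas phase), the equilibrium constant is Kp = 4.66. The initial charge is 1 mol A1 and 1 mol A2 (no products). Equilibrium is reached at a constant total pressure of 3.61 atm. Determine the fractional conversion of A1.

Basis: 1 mol A1 initially; let X = conversion of A1. Extent ξ = X.
Moles: n_A1 = 1 − X; n_A2 = 1 − X; n_B2 = 2X.
n_T stays at 2 (no change in mole number).
y_i = n_i/n_T, p_i = y_i·P. Kp = p_B2^2 / (p_A1 p_A2).
Substituting and setting equal to 4.66 gives a polynomial in X; the root in (0,1) is X = 0.519.

X = 0.519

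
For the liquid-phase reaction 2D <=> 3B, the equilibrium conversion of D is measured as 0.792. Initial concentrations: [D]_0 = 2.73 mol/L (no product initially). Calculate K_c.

K_c = 106 mol/L

Let X = conversion of D.
Concentrations: [D] = 2.73 − 2.73X; [B] = 4.09X.
At X = 0.792: [D] = 0.568, [B] = 3.24.
K_c = [B]^3 / ([D]^2) = 106 mol/L.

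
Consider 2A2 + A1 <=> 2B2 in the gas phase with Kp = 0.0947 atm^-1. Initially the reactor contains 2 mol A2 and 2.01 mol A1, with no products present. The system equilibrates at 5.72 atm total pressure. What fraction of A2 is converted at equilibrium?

Basis: 2 mol A2 initially; let X = conversion of A2. Extent ξ = X.
Mole table: n_A2 = 2 − 2X; n_A1 = 2.01 − X; n_B2 = 2X.
Total moles n_T = 4.01 − X.
y_i = n_i/n_T, p_i = y_i·P. Kp = p_B2^2 / (p_A2^2 p_A1).
This yields a degree-3 equation in X; solving on (0,1), X = 0.332.

X = 0.332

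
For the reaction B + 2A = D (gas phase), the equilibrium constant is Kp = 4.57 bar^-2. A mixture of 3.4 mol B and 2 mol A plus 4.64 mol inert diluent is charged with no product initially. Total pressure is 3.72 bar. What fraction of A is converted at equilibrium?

X = 0.720

Let X = conversion of A (basis 2 mol A); extent of reaction ξ = X.
Moles: n_B = 3.4 − X; n_A = 2 − 2X; n_D = X; n_I = 4.64 (inert).
Summing: n_T = 10 − 2X.
y_i = n_i/n_T, p_i = y_i·P. Kp = p_D / (p_B p_A^2).
This yields a degree-3 equation in X; solving on (0,1), X = 0.720.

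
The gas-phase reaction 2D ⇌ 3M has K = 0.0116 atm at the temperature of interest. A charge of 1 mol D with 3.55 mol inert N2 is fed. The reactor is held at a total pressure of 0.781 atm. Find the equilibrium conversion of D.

X = 0.230

Take 1 mol D as basis and let X be its fractional conversion, so ξ = 0.5X.
At extent ξ: n_D = 1 − X; n_M = 1.5X; n_I = 3.55 (inert).
n_T = Σnᵢ = 4.55 + 0.5X.
y_i = n_i/n_T, p_i = y_i·P. K = p_M^3 / (p_D^2).
Substituting and setting equal to 0.0116 atm gives a polynomial in X; the root in (0,1) is X = 0.230.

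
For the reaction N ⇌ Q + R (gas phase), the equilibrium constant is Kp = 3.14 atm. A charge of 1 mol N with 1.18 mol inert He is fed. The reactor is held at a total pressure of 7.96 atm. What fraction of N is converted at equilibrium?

Take 1 mol N as basis and let X be its fractional conversion, so ξ = X.
Species balance: n_N = 1 − X; n_Q = X; n_R = X; n_I = 1.18 (inert).
Summing: n_T = 2.18 + X.
With p_i = (n_i/n_T)P, Kp = p_Q p_R / (p_N).
Substituting and setting equal to 3.14 atm gives a polynomial in X; the root in (0,1) is X = 0.636.

X = 0.636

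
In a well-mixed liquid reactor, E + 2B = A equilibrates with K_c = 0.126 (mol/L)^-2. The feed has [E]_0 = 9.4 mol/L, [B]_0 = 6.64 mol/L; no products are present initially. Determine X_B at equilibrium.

X = 0.746

Let X = conversion of B; extent ξ = 6.64X/2 mol/L.
Concentrations: [E] = 9.4 − 3.32X; [B] = 6.64 − 6.64X; [A] = 3.32X.
K_c = [A] / ([E] [B]^2).
Solving K_c = 0.126 for X ∈ (0,1): X = 0.746.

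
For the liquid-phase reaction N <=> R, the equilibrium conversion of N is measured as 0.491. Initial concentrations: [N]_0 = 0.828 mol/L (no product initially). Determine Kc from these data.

Let X = conversion of N.
Concentrations: [N] = 0.828 − 0.828X; [R] = 0.828X.
At X = 0.491: [N] = 0.421, [R] = 0.407.
Kc = [R] / ([N]) = 0.965.

Kc = 0.965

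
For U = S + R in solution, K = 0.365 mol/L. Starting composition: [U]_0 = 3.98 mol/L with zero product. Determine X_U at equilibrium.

X = 0.260

Let X = conversion of U; extent ξ = 3.98·X mol/L.
Concentrations: [U] = 3.98 − 3.98X; [S] = 3.98X; [R] = 3.98X.
K = [S] [R] / ([U]).
This equals 0.365 at X = 0.260 (the root in 0 < X < 1).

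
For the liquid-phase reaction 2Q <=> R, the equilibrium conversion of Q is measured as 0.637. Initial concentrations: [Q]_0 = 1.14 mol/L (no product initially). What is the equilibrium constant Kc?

Let X = conversion of Q.
Concentrations: [Q] = 1.14 − 1.14X; [R] = 0.57X.
At X = 0.637: [Q] = 0.414, [R] = 0.363.
Kc = [R] / ([Q]^2) = 2.12 L/mol.

Kc = 2.12 L/mol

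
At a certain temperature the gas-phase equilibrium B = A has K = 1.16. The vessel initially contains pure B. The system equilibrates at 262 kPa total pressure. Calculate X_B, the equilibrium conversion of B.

Let X = conversion of B (basis 1 mol B); extent of reaction ξ = X.
Moles: n_B = 1 − X; n_A = X.
n_T stays at 1 (no change in mole number).
With p_i = (n_i/n_T)P, K = p_A / (p_B).
Equating to 1.16 and solving on 0 < X < 1: X = 0.537.

X = 0.537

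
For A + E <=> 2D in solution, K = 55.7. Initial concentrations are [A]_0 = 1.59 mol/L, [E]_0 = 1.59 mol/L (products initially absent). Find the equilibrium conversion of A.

X = 0.789

Let X = conversion of A; extent ξ = 1.59·X mol/L.
Concentrations: [A] = 1.59 − 1.59X; [E] = 1.59 − 1.59X; [D] = 3.18X.
K = [D]^2 / ([A] [E]).
Setting equal to 55.7 and solving for X on (0,1) gives X = 0.789.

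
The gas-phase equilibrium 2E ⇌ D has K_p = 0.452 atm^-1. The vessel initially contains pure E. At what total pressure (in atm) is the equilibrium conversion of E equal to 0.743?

Let X = conversion of E (basis 1 mol E); extent of reaction ξ = 0.5X.
Moles: n_E = 1 − X; n_D = 0.5X.
Summing: n_T = 1 − 0.5X.
K_p = p_D / (p_E^2) with p_i = (n_i/n_T)·P.
At X = 0.743: the mole-fraction product g(X) = Π y_i^ν_i = 3.535. Since K_p = g(X)·P^{-1}, P = (g/K_p)^(1/1) = (3.535/0.452)^(1/1) = 7.82 atm.

P = 7.82 atm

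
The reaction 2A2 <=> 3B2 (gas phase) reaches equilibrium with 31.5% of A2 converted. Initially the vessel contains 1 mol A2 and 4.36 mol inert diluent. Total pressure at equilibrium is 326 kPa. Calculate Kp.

Kp = 13.3 kPa

Let X = conversion of A2 (basis 1 mol A2); extent of reaction ξ = 0.5X.
Moles: n_A2 = 1 − X; n_B2 = 1.5X; n_I = 4.36 (inert).
n_T = Σnᵢ = 5.36 + 0.5X.
At X = 0.315: n_A2 = 0.685, n_B2 = 0.473, n_T = 5.52.
p_i = (n_i/n_T)·P. Kp = p_B2^3 / (p_A2^2) = 13.3 kPa.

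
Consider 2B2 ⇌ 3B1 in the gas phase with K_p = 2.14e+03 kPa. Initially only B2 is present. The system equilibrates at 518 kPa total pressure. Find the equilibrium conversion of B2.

X = 0.617

Let X = conversion of B2 (basis 1 mol B2); extent of reaction ξ = 0.5X.
At extent ξ: n_B2 = 1 − X; n_B1 = 1.5X.
Summing: n_T = 1 + 0.5X.
With p_i = (n_i/n_T)P, K_p = p_B1^3 / (p_B2^2).
This yields a degree-3 equation in X; solving on (0,1), X = 0.617.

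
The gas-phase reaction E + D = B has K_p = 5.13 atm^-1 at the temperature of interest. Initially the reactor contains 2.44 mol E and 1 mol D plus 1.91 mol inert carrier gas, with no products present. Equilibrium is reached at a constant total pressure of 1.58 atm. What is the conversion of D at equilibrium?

Basis: 1 mol D initially; let X = conversion of D. Extent ξ = X.
Moles: n_E = 2.44 − X; n_D = 1 − X; n_B = X; n_I = 1.91 (inert).
n_T = Σnᵢ = 5.35 − X.
With p_i = (n_i/n_T)P, K_p = p_B / (p_E p_D).
Setting this equal to 5.13 atm^-1 and taking the physical root (0 < X < 1) gives X = 0.749.

X = 0.749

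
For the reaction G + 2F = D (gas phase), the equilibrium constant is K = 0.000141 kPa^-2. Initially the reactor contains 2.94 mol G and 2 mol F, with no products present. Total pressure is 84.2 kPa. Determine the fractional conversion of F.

X = 0.285

Let X = conversion of F (basis 2 mol F); extent of reaction ξ = X.
Mole table: n_G = 2.94 − X; n_F = 2 − 2X; n_D = X.
Total moles n_T = 4.94 − 2X.
With p_i = (n_i/n_T)P, K = p_D / (p_G p_F^2).
Equating to 0.000141 kPa^-2 and solving on 0 < X < 1: X = 0.285.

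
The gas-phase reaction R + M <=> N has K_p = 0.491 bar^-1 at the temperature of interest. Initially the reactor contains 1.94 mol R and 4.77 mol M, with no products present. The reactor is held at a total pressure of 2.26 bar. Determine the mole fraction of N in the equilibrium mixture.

Basis: 1.94 mol R initially; let X = conversion of R. Extent ξ = 1.94X.
Moles: n_R = 1.94 − 1.94X; n_M = 4.77 − 1.94X; n_N = 1.94X.
Summing: n_T = 6.71 − 1.94X.
With p_i = (n_i/n_T)P, K_p = p_N / (p_R p_M).
Substituting and setting equal to 0.491 bar^-1 gives a polynomial in X; the root in (0,1) is X = 0.427.
Then n_N = 0.827, n_T = 5.88, so y_N = 0.141.

y_N = 0.141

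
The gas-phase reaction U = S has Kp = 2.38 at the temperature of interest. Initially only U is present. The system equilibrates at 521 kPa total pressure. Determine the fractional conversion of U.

Let X = conversion of U (basis 1 mol U); extent of reaction ξ = X.
At extent ξ: n_U = 1 − X; n_S = X.
n_T stays at 1 (no change in mole number).
y_i = n_i/n_T, p_i = y_i·P. Kp = p_S / (p_U).
Setting this equal to 2.38 and taking the physical root (0 < X < 1) gives X = 0.704.

X = 0.704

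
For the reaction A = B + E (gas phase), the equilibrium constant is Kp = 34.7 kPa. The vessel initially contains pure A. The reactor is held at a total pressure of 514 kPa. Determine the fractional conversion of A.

X = 0.251

Take 1 mol A as basis and let X be its fractional conversion, so ξ = X.
Species balance: n_A = 1 − X; n_B = X; n_E = X.
Total moles n_T = 1 + X.
y_i = n_i/n_T, p_i = y_i·P. Kp = p_B p_E / (p_A).
Equating to 34.7 kPa and solving on 0 < X < 1: X = 0.251.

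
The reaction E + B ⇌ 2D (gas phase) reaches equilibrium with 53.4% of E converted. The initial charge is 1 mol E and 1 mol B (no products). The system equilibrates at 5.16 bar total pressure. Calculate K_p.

K_p = 5.25

Let X = conversion of E (basis 1 mol E); extent of reaction ξ = X.
At extent ξ: n_E = 1 − X; n_B = 1 − X; n_D = 2X.
n_T stays at 2 (no change in mole number).
At X = 0.534: n_E = 0.466, n_B = 0.466, n_D = 1.07, n_T = 2.
p_i = (n_i/n_T)·P. K_p = p_D^2 / (p_E p_B) = 5.25.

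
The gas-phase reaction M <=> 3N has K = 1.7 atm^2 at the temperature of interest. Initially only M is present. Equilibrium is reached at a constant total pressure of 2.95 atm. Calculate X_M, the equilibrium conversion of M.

X = 0.228

Basis: 1 mol M initially; let X = conversion of M. Extent ξ = X.
Moles: n_M = 1 − X; n_N = 3X.
n_T = Σnᵢ = 1 + 2X.
y_i = n_i/n_T, p_i = y_i·P. K = p_N^3 / (p_M).
This yields a degree-3 equation in X; solving on (0,1), X = 0.228.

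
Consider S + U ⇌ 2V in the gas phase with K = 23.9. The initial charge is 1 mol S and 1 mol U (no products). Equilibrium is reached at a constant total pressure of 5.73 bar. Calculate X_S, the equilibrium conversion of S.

Take 1 mol S as basis and let X be its fractional conversion, so ξ = X.
Moles: n_S = 1 − X; n_U = 1 − X; n_V = 2X.
n_T stays at 2 (no change in mole number).
y_i = n_i/n_T, p_i = y_i·P. K = p_V^2 / (p_S p_U).
Equating to 23.9 and solving on 0 < X < 1: X = 0.710.

X = 0.710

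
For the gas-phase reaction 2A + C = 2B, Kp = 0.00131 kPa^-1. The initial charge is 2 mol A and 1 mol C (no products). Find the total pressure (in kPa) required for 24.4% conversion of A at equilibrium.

Let X = conversion of A (basis 2 mol A); extent of reaction ξ = X.
At extent ξ: n_A = 2 − 2X; n_C = 1 − X; n_B = 2X.
Summing: n_T = 3 − X.
Kp = p_B^2 / (p_A^2 p_C) with p_i = (n_i/n_T)·P.
At X = 0.244: the mole-fraction product g(X) = Π y_i^ν_i = 0.3797. Since Kp = g(X)·P^{-1}, P = (g/Kp)^(1/1) = (0.3797/0.00131)^(1/1) = 290 kPa.

P = 290 kPa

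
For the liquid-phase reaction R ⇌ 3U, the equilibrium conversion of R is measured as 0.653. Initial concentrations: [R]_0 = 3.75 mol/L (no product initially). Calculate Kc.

Let X = conversion of R.
Concentrations: [R] = 3.75 − 3.75X; [U] = 11.2X.
At X = 0.653: [R] = 1.3, [U] = 7.35.
Kc = [U]^3 / ([R]) = 305 (mol/L)^2.

Kc = 305 (mol/L)^2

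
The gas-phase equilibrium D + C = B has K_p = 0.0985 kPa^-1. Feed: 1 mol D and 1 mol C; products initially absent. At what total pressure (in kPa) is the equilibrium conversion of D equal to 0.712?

Basis: 1 mol D initially; let X = conversion of D. Extent ξ = X.
Moles: n_D = 1 − X; n_C = 1 − X; n_B = X.
Summing: n_T = 2 − X.
K_p = p_B / (p_D p_C) with p_i = (n_i/n_T)·P.
At X = 0.712: the mole-fraction product g(X) = Π y_i^ν_i = 11.06. Since K_p = g(X)·P^{-1}, P = (g/K_p)^(1/1) = (11.06/0.0985)^(1/1) = 112 kPa.

P = 112 kPa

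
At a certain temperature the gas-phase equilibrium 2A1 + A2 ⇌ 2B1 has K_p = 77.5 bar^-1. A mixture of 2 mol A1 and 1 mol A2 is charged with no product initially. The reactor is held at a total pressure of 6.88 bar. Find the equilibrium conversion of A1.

X = 0.857

Take 2 mol A1 as basis and let X be its fractional conversion, so ξ = X.
Mole table: n_A1 = 2 − 2X; n_A2 = 1 − X; n_B1 = 2X.
Summing: n_T = 3 − X.
y_i = n_i/n_T, p_i = y_i·P. K_p = p_B1^2 / (p_A1^2 p_A2).
Setting this equal to 77.5 bar^-1 and taking the physical root (0 < X < 1) gives X = 0.857.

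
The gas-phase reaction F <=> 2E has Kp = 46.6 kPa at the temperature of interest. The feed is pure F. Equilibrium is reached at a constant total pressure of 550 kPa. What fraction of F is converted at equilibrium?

X = 0.144

Basis: 1 mol F initially; let X = conversion of F. Extent ξ = X.
Species balance: n_F = 1 − X; n_E = 2X.
Summing: n_T = 1 + X.
y_i = n_i/n_T, p_i = y_i·P. Kp = p_E^2 / (p_F).
This yields a degree-2 equation in X; solving on (0,1), X = 0.144.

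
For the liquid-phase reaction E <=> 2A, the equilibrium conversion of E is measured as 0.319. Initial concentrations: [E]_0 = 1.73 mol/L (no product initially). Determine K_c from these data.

Let X = conversion of E.
Concentrations: [E] = 1.73 − 1.73X; [A] = 3.46X.
At X = 0.319: [E] = 1.18, [A] = 1.1.
K_c = [A]^2 / ([E]) = 1.03 mol/L.

K_c = 1.03 mol/L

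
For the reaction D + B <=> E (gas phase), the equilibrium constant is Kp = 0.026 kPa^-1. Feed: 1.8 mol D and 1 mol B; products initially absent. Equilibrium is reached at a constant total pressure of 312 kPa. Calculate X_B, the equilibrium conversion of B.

Let X = conversion of B (basis 1 mol B); extent of reaction ξ = X.
Species balance: n_D = 1.8 − X; n_B = 1 − X; n_E = X.
Summing: n_T = 2.8 − X.
y_i = n_i/n_T, p_i = y_i·P. Kp = p_E / (p_D p_B).
This yields a degree-2 equation in X; solving on (0,1), X = 0.802.

X = 0.802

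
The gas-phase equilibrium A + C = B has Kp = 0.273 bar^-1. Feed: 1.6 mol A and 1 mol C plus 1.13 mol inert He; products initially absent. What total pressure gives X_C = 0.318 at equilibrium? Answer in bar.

Let X = conversion of C (basis 1 mol C); extent of reaction ξ = X.
Mole table: n_A = 1.6 − X; n_C = 1 − X; n_B = X; n_I = 1.13 (inert).
n_T = Σnᵢ = 3.73 − X.
Kp = p_B / (p_A p_C) with p_i = (n_i/n_T)·P.
At X = 0.318: the mole-fraction product g(X) = Π y_i^ν_i = 1.241. Since Kp = g(X)·P^{-1}, P = (g/Kp)^(1/1) = (1.241/0.273)^(1/1) = 4.55 bar.

P = 4.55 bar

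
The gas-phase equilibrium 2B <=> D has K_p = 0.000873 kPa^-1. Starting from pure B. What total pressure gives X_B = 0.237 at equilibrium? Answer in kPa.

P = 206 kPa

Basis: 1 mol B initially; let X = conversion of B. Extent ξ = 0.5X.
Moles: n_B = 1 − X; n_D = 0.5X.
n_T = Σnᵢ = 1 − 0.5X.
K_p = p_D / (p_B^2) with p_i = (n_i/n_T)·P.
At X = 0.237: the mole-fraction product g(X) = Π y_i^ν_i = 0.1794. Since K_p = g(X)·P^{-1}, P = (g/K_p)^(1/1) = (0.1794/0.000873)^(1/1) = 206 kPa.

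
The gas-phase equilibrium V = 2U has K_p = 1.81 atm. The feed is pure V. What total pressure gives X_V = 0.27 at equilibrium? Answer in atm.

Basis: 1 mol V initially; let X = conversion of V. Extent ξ = X.
Mole table: n_V = 1 − X; n_U = 2X.
n_T = Σnᵢ = 1 + X.
K_p = p_U^2 / (p_V) with p_i = (n_i/n_T)·P.
At X = 0.27: the mole-fraction product g(X) = Π y_i^ν_i = 0.3145. Since K_p = g(X)·P^{1}, P = (K_p/g)^(1/1) = (1.81/0.3145)^(1/1) = 5.75 atm.

P = 5.75 atm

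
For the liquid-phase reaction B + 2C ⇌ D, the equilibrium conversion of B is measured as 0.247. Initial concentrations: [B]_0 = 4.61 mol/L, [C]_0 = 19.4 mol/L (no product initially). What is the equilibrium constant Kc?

Let X = conversion of B.
Concentrations: [B] = 4.61 − 4.61X; [C] = 19.4 − 9.22X; [D] = 4.61X.
At X = 0.247: [B] = 3.47, [C] = 17.1, [D] = 1.14.
Kc = [D] / ([B] [C]^2) = 0.00112 (mol/L)^-2.

Kc = 0.00112 (mol/L)^-2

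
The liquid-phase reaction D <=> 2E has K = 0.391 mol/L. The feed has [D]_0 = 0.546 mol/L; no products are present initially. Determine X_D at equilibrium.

Let X = conversion of D; extent ξ = 0.546·X mol/L.
Concentrations: [D] = 0.546 − 0.546X; [E] = 1.09X.
K = [E]^2 / ([D]).
Setting equal to 0.391 and solving for X on (0,1) gives X = 0.343.

X = 0.343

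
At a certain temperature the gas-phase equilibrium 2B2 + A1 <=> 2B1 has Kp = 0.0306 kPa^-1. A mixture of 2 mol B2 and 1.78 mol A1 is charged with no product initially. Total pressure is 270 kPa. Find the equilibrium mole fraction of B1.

Let X = conversion of B2 (basis 2 mol B2); extent of reaction ξ = X.
At extent ξ: n_B2 = 2 − 2X; n_A1 = 1.78 − X; n_B1 = 2X.
n_T = Σnᵢ = 3.78 − X.
y_i = n_i/n_T, p_i = y_i·P. Kp = p_B1^2 / (p_B2^2 p_A1).
Equating to 0.0306 kPa^-1 and solving on 0 < X < 1: X = 0.634.
Then n_B1 = 1.27, n_T = 3.15, so y_B1 = 0.403.

y_B1 = 0.403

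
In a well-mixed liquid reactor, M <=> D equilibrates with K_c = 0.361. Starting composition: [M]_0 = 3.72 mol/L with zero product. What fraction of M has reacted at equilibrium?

Let X = conversion of M; extent ξ = 3.72·X mol/L.
Concentrations: [M] = 3.72 − 3.72X; [D] = 3.72X.
K_c = [D] / ([M]).
Setting equal to 0.361 and solving for X on (0,1) gives X = 0.265.

X = 0.265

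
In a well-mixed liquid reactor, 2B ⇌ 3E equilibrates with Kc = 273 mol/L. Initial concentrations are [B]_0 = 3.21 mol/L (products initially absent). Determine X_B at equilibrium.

Let X = conversion of B; extent ξ = 3.21X/2 mol/L.
Concentrations: [B] = 3.21 − 3.21X; [E] = 4.81X.
Kc = [E]^3 / ([B]^2).
Solving Kc = 273 for X ∈ (0,1): X = 0.845.

X = 0.845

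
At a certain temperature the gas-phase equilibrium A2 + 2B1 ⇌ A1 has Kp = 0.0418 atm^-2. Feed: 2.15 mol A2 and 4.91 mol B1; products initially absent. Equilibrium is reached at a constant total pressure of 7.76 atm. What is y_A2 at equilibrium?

Take 2.15 mol A2 as basis and let X be its fractional conversion, so ξ = 2.15X.
Mole table: n_A2 = 2.15 − 2.15X; n_B1 = 4.91 − 4.3X; n_A1 = 2.15X.
Total moles n_T = 7.06 − 4.3X.
y_i = n_i/n_T, p_i = y_i·P. Kp = p_A1 / (p_A2 p_B1^2).
Setting this equal to 0.0418 atm^-2 and taking the physical root (0 < X < 1) gives X = 0.457.
Then n_A2 = 1.17, n_T = 5.1, so y_A2 = 0.229.

y_A2 = 0.229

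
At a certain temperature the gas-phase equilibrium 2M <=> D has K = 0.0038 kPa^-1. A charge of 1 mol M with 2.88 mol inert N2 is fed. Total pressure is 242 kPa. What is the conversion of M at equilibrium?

Take 1 mol M as basis and let X be its fractional conversion, so ξ = 0.5X.
Mole table: n_M = 1 − X; n_D = 0.5X; n_I = 2.88 (inert).
Summing: n_T = 3.88 − 0.5X.
With p_i = (n_i/n_T)P, K = p_D / (p_M^2).
Substituting and setting equal to 0.0038 kPa^-1 gives a polynomial in X; the root in (0,1) is X = 0.265.

X = 0.265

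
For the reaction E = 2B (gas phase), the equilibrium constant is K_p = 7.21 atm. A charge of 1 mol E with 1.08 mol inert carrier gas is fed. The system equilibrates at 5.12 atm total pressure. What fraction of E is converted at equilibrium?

Basis: 1 mol E initially; let X = conversion of E. Extent ξ = X.
At extent ξ: n_E = 1 − X; n_B = 2X; n_I = 1.08 (inert).
n_T = Σnᵢ = 2.08 + X.
Mole fractions y_i = n_i/n_T; K_p = p_B^2 / (p_E) with p_i = y_i·P.
Setting this equal to 7.21 atm and taking the physical root (0 < X < 1) gives X = 0.609.

X = 0.609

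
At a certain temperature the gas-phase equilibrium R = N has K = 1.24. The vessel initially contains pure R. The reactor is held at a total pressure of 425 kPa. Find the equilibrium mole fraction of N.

Basis: 1 mol R initially; let X = conversion of R. Extent ξ = X.
At extent ξ: n_R = 1 − X; n_N = X.
Since Δν = 0, n_T = 1 throughout.
Mole fractions y_i = n_i/n_T; K = p_N / (p_R) with p_i = y_i·P.
Equating to 1.24 and solving on 0 < X < 1: X = 0.554.
Then n_N = 0.554, n_T = 1, so y_N = 0.554.

y_N = 0.554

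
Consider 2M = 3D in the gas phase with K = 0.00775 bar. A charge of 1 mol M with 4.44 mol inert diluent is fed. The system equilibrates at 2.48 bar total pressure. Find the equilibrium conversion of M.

Basis: 1 mol M initially; let X = conversion of M. Extent ξ = 0.5X.
Species balance: n_M = 1 − X; n_D = 1.5X; n_I = 4.44 (inert).
Summing: n_T = 5.44 + 0.5X.
y_i = n_i/n_T, p_i = y_i·P. K = p_D^3 / (p_M^2).
This yields a degree-3 equation in X; solving on (0,1), X = 0.154.

X = 0.154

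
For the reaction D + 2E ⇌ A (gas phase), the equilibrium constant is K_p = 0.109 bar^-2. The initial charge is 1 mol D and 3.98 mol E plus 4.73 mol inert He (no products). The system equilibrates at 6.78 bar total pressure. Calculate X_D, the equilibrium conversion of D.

Basis: 1 mol D initially; let X = conversion of D. Extent ξ = X.
At extent ξ: n_D = 1 − X; n_E = 3.98 − 2X; n_A = X; n_I = 4.73 (inert).
n_T = Σnᵢ = 9.71 − 2X.
With p_i = (n_i/n_T)P, K_p = p_A / (p_D p_E^2).
This yields a degree-3 equation in X; solving on (0,1), X = 0.391.

X = 0.391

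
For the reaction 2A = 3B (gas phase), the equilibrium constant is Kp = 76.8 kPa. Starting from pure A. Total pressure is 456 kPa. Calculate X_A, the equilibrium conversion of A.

Basis: 1 mol A initially; let X = conversion of A. Extent ξ = 0.5X.
Mole table: n_A = 1 − X; n_B = 1.5X.
n_T = Σnᵢ = 1 + 0.5X.
With p_i = (n_i/n_T)P, Kp = p_B^3 / (p_A^2).
This yields a degree-3 equation in X; solving on (0,1), X = 0.303.

X = 0.303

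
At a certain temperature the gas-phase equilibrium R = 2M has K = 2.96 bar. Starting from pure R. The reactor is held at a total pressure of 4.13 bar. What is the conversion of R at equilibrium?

X = 0.390

Take 1 mol R as basis and let X be its fractional conversion, so ξ = X.
Mole table: n_R = 1 − X; n_M = 2X.
Summing: n_T = 1 + X.
y_i = n_i/n_T, p_i = y_i·P. K = p_M^2 / (p_R).
This yields a degree-2 equation in X; solving on (0,1), X = 0.390.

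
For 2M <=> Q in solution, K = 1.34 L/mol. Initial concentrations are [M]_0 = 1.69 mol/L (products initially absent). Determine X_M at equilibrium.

Let X = conversion of M; extent ξ = 1.69X/2 mol/L.
Concentrations: [M] = 1.69 − 1.69X; [Q] = 0.845X.
K = [Q] / ([M]^2).
Solving K = 1.34 for X ∈ (0,1): X = 0.628.

X = 0.628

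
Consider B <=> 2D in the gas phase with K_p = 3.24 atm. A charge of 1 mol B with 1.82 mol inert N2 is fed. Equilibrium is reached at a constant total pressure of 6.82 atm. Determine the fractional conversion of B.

Let X = conversion of B (basis 1 mol B); extent of reaction ξ = X.
Species balance: n_B = 1 − X; n_D = 2X; n_I = 1.82 (inert).
n_T = Σnᵢ = 2.82 + X.
y_i = n_i/n_T, p_i = y_i·P. K_p = p_D^2 / (p_B).
Substituting and setting equal to 3.24 atm gives a polynomial in X; the root in (0,1) is X = 0.459.

X = 0.459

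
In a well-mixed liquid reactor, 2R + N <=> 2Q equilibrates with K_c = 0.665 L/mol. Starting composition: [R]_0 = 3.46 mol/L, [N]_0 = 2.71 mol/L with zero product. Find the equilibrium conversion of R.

Let X = conversion of R; extent ξ = 3.46X/2 mol/L.
Concentrations: [R] = 3.46 − 3.46X; [N] = 2.71 − 1.73X; [Q] = 3.46X.
K_c = [Q]^2 / ([R]^2 [N]).
This equals 0.665 at X = 0.523 (the root in 0 < X < 1).

X = 0.523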